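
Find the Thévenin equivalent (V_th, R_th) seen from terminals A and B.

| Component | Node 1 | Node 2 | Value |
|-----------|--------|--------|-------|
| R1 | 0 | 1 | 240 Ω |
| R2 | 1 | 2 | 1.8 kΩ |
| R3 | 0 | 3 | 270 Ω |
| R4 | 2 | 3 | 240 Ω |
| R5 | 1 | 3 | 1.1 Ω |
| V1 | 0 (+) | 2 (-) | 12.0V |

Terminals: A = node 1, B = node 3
Step 1 — V_th is the open-circuit voltage V_A - V_B (nothing connected across the terminals).
Nodal analysis, taking node 2 as the 0 V reference.
Source V1 fixes V_0 = 12 V.
KCL at each unknown node (sum of currents leaving = 0; resistances in Ω):
  Node 1: (V_1 - 12)/240 + (V_1 - 0)/1800 + (V_1 - V_3)/1.1 = 0
  Node 3: (V_3 - 12)/270 + (V_3 - 0)/240 + (V_3 - V_1)/1.1 = 0
Collecting terms (coefficients in siemens):
  0.9138·V_1 - 0.9091·V_3 = 0.05
  0.917·V_3 - 0.9091·V_1 = 0.04444
Determinant D = (0.9138)(0.917) - (-0.9091)(-0.9091) = 0.01148
V_1 = [(0.05)(0.917) - (-0.9091)(0.04444)]/D = 7.51 V
V_3 = [(0.9138)(0.04444) - (0.05)(-0.9091)]/D = 7.494 V
V_th = V_1 - V_3 = 7.51 - 7.494 = 0.01599 V
Step 2 — R_th: zero the source — replace V1 by a short circuit (node 2 merges into node 0) — and find the resistance seen between A (node 1) and B (node 3).
Reduce the network between node 1 (A) and node 3 (B) by series/parallel combination:
  Rp1 = R1 ‖ R2 (parallel, both between nodes 0 and 1) = 1/(1/240 + 1/1800) = 211.8 Ω
  Rp2 = R3 ‖ R4 (parallel, both between nodes 0 and 3) = 1/(1/270 + 1/240) = 127.1 Ω
  Rs1 = Rp1 + Rp2 (series, joined only at node 0) = 211.8 + 127.1 = 338.8 Ω
  Rp3 = R5 ‖ Rs1 (parallel, both between nodes 1 and 3) = 1/(1/1.1 + 1/338.8) = 1.096 Ω
R_th = 1.096 Ω

Final answer: V_th = 0.01599 V, R_th = 1.096 Ω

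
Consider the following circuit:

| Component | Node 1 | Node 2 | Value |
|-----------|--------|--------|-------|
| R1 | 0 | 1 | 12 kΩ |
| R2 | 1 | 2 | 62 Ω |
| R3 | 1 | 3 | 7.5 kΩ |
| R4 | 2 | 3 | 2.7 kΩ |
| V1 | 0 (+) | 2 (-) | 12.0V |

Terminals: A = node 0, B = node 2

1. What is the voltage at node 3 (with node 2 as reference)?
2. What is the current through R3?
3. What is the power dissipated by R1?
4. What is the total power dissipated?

Nodal analysis, taking node 2 as the 0 V reference.
Source V1 fixes V_0 = 12 V.
KCL at each unknown node (sum of currents leaving = 0; resistances in Ω):
  Node 1: (V_1 - 12)/12000 + (V_1 - 0)/62 + (V_1 - V_3)/7500 = 0
  Node 3: (V_3 - V_1)/7500 + (V_3 - 0)/2700 = 0
Collecting terms (coefficients in siemens):
  0.01635·V_1 - 0.0001333·V_3 = 0.001
  0.0005037·V_3 - 0.0001333·V_1 = 0
Determinant D = (0.01635)(0.0005037) - (-0.0001333)(-0.0001333) = 0.000008216
V_1 = [(0.001)(0.0005037) - (-0.0001333)(0)]/D = 0.06131 V
V_3 = [(0.01635)(0) - (0.001)(-0.0001333)]/D = 0.01623 V
Part 1:
  Read off the nodal solution: V_3 = 0.01623 V
Part 2:
  I_R3 = (V_1 - V_3)/R3 = (0.06131 - 0.01623)/7500 = 0.000006011 A
  Magnitude: I_R3 = 0.000006011 A
Part 3:
  I_R1 = (V_0 - V_1)/R1 = (12 - 0.06131)/12000 = 0.0009949 A
  P_R1 = I_R1² × R1 = (0.0009949)² × 12000 = 0.01188 W
Part 4:
  Power in each resistor, P = (ΔV)²/R:
    P_R1 = (12 - 0.06131)²/12000 = 0.01188 W
    P_R2 = (0.06131 - 0)²/62 = 0.00006063 W
    P_R3 = (0.06131 - 0.01623)²/7500 = 0.000000271 W
    P_R4 = (0 - 0.01623)²/2700 = 0.00000009755 W
  P_total = P_R1 + P_R2 + P_R3 + P_R4 = 0.01194 W

Final answers:
1. V_3 = 0.01623 V
2. I_R3 = 6.011e-06 A
3. P_R1 = 0.01188 W
4. P_total = 0.01194 W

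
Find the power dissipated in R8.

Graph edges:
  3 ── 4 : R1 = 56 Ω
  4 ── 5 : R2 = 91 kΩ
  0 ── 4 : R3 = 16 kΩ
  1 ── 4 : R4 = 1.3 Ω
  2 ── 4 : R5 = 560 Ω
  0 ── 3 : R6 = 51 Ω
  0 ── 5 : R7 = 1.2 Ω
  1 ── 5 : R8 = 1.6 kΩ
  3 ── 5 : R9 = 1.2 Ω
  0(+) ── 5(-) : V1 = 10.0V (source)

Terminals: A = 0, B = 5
Nodal analysis, taking node 5 as the 0 V reference.
Source V1 fixes V_0 = 10 V.
KCL at each unknown node (sum of currents leaving = 0; resistances in Ω):
  Node 1: (V_1 - V_4)/1.3 + (V_1 - 0)/1600 = 0
  Node 2: (V_2 - V_4)/560 = 0
  Node 3: (V_3 - V_4)/56 + (V_3 - 10)/51 + (V_3 - 0)/1.2 = 0
  Node 4: (V_4 - V_3)/56 + (V_4 - 0)/91000 + (V_4 - 10)/16000 + (V_4 - V_1)/1.3 + (V_4 - V_2)/560 = 0
Collecting terms (coefficients in siemens):
  0.7699·V_1 - 0.7692·V_4 = 0
  0.001786·V_2 - 0.001786·V_4 = 0
  0.8708·V_3 - 0.01786·V_4 = 0.1961
  0.7889·V_4 - 0.7692·V_1 - 0.001786·V_2 - 0.01786·V_3 = 0.000625
Solving these 4 simultaneous equations (Gaussian elimination) gives:
  V_1 = 0.2552 V, V_2 = 0.2554 V, V_3 = 0.2304 V, V_4 = 0.2554 V
I_R8 = (V_1 - V_5)/R8 = (0.2552 - 0)/1600 = 0.0001595 A
P_R8 = I_R8² × R8 = (0.0001595)² × 1600 = 0.00004071 W

Final answer: 4.071e-05 W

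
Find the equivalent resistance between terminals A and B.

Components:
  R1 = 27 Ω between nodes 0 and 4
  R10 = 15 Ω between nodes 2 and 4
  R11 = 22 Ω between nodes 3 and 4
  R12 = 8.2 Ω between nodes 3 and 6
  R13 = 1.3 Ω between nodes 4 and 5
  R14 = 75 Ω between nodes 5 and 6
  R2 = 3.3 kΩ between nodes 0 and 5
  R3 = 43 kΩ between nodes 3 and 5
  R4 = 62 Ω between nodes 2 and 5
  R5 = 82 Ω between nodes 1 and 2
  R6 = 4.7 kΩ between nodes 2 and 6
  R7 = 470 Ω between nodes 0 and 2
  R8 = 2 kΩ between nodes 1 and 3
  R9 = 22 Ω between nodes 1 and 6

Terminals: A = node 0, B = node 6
The network is not a plain series/parallel combination. Inject a 1 A test current into terminal A (node 0) and return it from terminal B (node 6); then R_eq = V_A / (1 A).
Nodal analysis, taking node 6 as the 0 V reference.
Current source I_test pushes 1 A into node 0 and draws it out of node 6.
KCL at each unknown node (sum of currents leaving = 0; resistances in Ω):
  Node 0: (V_0 - V_4)/27 + (V_0 - V_5)/3300 + (V_0 - V_2)/470 - 1 = 0
  Node 1: (V_1 - V_2)/82 + (V_1 - V_3)/2000 + (V_1 - 0)/22 = 0
  Node 2: (V_2 - V_0)/470 + (V_2 - V_1)/82 + (V_2 - V_5)/62 + (V_2 - 0)/4700 + (V_2 - V_4)/15 = 0
  Node 3: (V_3 - V_1)/2000 + (V_3 - V_5)/43000 + (V_3 - V_4)/22 + (V_3 - 0)/8.2 = 0
  Node 4: (V_4 - V_0)/27 + (V_4 - V_2)/15 + (V_4 - V_3)/22 + (V_4 - V_5)/1.3 = 0
  Node 5: (V_5 - V_0)/3300 + (V_5 - V_2)/62 + (V_5 - V_3)/43000 + (V_5 - V_4)/1.3 + (V_5 - 0)/75 = 0
Collecting terms (coefficients in siemens):
  0.03947·V_0 - 0.002128·V_2 - 0.03704·V_4 - 0.000303·V_5 = 1
  0.05815·V_1 - 0.0122·V_2 - 0.0005·V_3 = 0
  0.09733·V_2 - 0.002128·V_0 - 0.0122·V_1 - 0.06667·V_4 - 0.01613·V_5 = 0
  0.1679·V_3 - 0.0005·V_1 - 0.04545·V_4 - 0.00002326·V_5 = 0
  0.9184·V_4 - 0.03704·V_0 - 0.06667·V_2 - 0.04545·V_3 - 0.7692·V_5 = 0
  0.799·V_5 - 0.000303·V_0 - 0.01613·V_2 - 0.00002326·V_3 - 0.7692·V_4 = 0
Solving these 6 simultaneous equations (Gaussian elimination) gives:
  V_0 = 43.34 V, V_1 = 3.548 V, V_2 = 16.72 V, V_3 = 4.907 V
  V_4 = 18.08 V, V_5 = 17.76 V
R_eq = V_0 / 1 A = 43.34 Ω

Final answer: 43.34 Ω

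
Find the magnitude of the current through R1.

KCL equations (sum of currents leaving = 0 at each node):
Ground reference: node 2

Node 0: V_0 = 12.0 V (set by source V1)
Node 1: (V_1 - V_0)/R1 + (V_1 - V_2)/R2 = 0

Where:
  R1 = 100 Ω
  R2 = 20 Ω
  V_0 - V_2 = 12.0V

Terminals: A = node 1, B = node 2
Nodal analysis, taking node 2 as the 0 V reference.
Source V1 fixes V_0 = 12 V.
KCL at each unknown node (sum of currents leaving = 0; resistances in Ω):
  Node 1: (V_1 - 12)/100 + (V_1 - 0)/20 = 0
Collecting terms: 0.06 × V_1 = 0.12  =>  V_1 = 2 V
I_R1 = (V_0 - V_1)/R1 = (12 - 2)/100 = 0.1 A
|I_R1| = 0.1 A

Final answer: |I_R1| = 0.1 A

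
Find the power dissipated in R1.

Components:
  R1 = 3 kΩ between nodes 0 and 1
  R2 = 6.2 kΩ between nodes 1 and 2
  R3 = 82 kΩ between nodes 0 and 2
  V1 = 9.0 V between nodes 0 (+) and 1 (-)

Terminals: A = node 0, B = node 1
Nodal analysis, taking node 1 as the 0 V reference.
Source V1 fixes V_0 = 9 V.
KCL at each unknown node (sum of currents leaving = 0; resistances in Ω):
  Node 2: (V_2 - 0)/6200 + (V_2 - 9)/82000 = 0
Collecting terms: 0.0001735 × V_2 = 0.0001098  =>  V_2 = 0.6327 V
I_R1 = (V_0 - V_1)/R1 = (9 - 0)/3000 = 0.003 A
P_R1 = I_R1² × R1 = (0.003)² × 3000 = 0.027 W

Final answer: 0.027 W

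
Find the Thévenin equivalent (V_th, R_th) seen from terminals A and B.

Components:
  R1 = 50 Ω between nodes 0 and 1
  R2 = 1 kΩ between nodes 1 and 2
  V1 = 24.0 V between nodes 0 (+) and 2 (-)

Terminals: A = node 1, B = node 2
Step 1 — V_th is the open-circuit voltage V_A - V_B (nothing connected across the terminals).
Nodal analysis, taking node 2 as the 0 V reference.
Source V1 fixes V_0 = 24 V.
KCL at each unknown node (sum of currents leaving = 0; resistances in Ω):
  Node 1: (V_1 - 24)/50 + (V_1 - 0)/1000 = 0
Collecting terms: 0.021 × V_1 = 0.48  =>  V_1 = 22.86 V
V_th = V_1 - V_2 = 22.86 - 0 = 22.86 V
Step 2 — R_th: zero the source — replace V1 by a short circuit (node 2 merges into node 0) — and find the resistance seen between A (node 1) and B (node 0).
Reduce the network between node 1 (A) and node 0 (B) by series/parallel combination:
  Rp1 = R1 ‖ R2 (parallel, both between nodes 0 and 1) = 1/(1/50 + 1/1000) = 47.62 Ω
R_th = 47.62 Ω

Final answer: V_th = 22.86 V, R_th = 47.62 Ω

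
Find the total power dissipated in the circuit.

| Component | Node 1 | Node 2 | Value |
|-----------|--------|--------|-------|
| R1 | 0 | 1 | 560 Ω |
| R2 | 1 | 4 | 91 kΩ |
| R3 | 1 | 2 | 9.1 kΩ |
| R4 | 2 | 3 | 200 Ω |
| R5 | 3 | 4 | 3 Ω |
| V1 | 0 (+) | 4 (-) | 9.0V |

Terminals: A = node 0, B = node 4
Nodal analysis, taking node 4 as the 0 V reference.
Source V1 fixes V_0 = 9 V.
KCL at each unknown node (sum of currents leaving = 0; resistances in Ω):
  Node 1: (V_1 - 9)/560 + (V_1 - 0)/91000 + (V_1 - V_2)/9100 = 0
  Node 2: (V_2 - V_1)/9100 + (V_2 - V_3)/200 = 0
  Node 3: (V_3 - V_2)/200 + (V_3 - 0)/3 = 0
Collecting terms (coefficients in siemens):
  0.001907·V_1 - 0.0001099·V_2 = 0.01607
  0.00511·V_2 - 0.0001099·V_1 - 0.005·V_3 = 0
  0.3383·V_3 - 0.005·V_2 = 0
Solving these 3 simultaneous equations (Gaussian elimination) gives:
  V_1 = 8.44 V, V_2 = 0.1842 V, V_3 = 0.002722 V
Power in each resistor, P = (ΔV)²/R:
  P_R1 = (9 - 8.44)²/560 = 0.00056 W
  P_R2 = (8.44 - 0)²/91000 = 0.0007828 W
  P_R3 = (8.44 - 0.1842)²/9100 = 0.00749 W
  P_R4 = (0.1842 - 0.002722)²/200 = 0.0001646 W
  P_R5 = (0.002722 - 0)²/3 = 0.000002469 W
P_total = P_R1 + P_R2 + P_R3 + P_R4 + P_R5 = 0.009 W

Final answer: 0.009 W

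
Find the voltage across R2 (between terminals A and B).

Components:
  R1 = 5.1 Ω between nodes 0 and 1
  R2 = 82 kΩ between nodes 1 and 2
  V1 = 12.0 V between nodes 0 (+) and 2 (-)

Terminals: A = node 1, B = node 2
R1 and R2 are in series across V1 (node 0 → node 1 → node 2), and the output A–B is taken across R2, so this is a voltage divider.
Series current: I = V1/(R1 + R2) = 12/(5.1 + 82000) = 12/82010 = 0.0001463 A
V_R2 = I × R2 = V1 × R2/(R1 + R2) = 12 × 82000/82010 = 12 V

Final answer: 12 V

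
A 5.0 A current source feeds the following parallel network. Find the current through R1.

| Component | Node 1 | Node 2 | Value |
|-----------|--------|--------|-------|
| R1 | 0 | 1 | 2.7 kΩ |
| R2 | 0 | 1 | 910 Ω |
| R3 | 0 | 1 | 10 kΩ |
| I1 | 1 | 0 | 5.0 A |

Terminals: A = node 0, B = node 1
All resistors sit directly between nodes 0 and 1, so they are in parallel and share one voltage V; the full source current 5 A splits among them.
1/R_par = 1/2700 + 1/910 + 1/10000 = 0.001569 S  =>  R_par = 637.2 Ω
V = I × R_par = 5 × 637.2 = 3186 V
I_R1 = V/R1 = 3186/2700 = 1.18 A

Final answer: 1.18 A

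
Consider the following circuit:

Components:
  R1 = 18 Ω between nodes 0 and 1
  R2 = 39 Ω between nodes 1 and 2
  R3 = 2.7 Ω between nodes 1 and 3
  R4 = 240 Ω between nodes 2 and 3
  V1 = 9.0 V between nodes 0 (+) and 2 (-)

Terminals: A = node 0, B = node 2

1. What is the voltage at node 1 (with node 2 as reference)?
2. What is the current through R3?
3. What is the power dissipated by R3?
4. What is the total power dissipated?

Nodal analysis, taking node 2 as the 0 V reference.
Source V1 fixes V_0 = 9 V.
KCL at each unknown node (sum of currents leaving = 0; resistances in Ω):
  Node 1: (V_1 - 9)/18 + (V_1 - 0)/39 + (V_1 - V_3)/2.7 = 0
  Node 3: (V_3 - V_1)/2.7 + (V_3 - 0)/240 = 0
Collecting terms (coefficients in siemens):
  0.4516·V_1 - 0.3704·V_3 = 0.5
  0.3745·V_3 - 0.3704·V_1 = 0
Determinant D = (0.4516)(0.3745) - (-0.3704)(-0.3704) = 0.03195
V_1 = [(0.5)(0.3745) - (-0.3704)(0)]/D = 5.861 V
V_3 = [(0.4516)(0) - (0.5)(-0.3704)]/D = 5.795 V
Part 1:
  Read off the nodal solution: V_1 = 5.861 V
Part 2:
  I_R3 = (V_1 - V_3)/R3 = (5.861 - 5.795)/2.7 = 0.02415 A
  Magnitude: I_R3 = 0.02415 A
Part 3:
  I_R3 = (V_1 - V_3)/R3 = (5.861 - 5.795)/2.7 = 0.02415 A
  P_R3 = I_R3² × R3 = (0.02415)² × 2.7 = 0.001574 W
Part 4:
  Power in each resistor, P = (ΔV)²/R:
    P_R1 = (9 - 5.861)²/18 = 0.5476 W
    P_R2 = (5.861 - 0)²/39 = 0.8807 W
    P_R3 = (5.861 - 5.795)²/2.7 = 0.001574 W
    P_R4 = (0 - 5.795)²/240 = 0.1399 W
  P_total = P_R1 + P_R2 + P_R3 + P_R4 = 1.57 W

Final answers:
1. V_1 = 5.861 V
2. I_R3 = 0.02415 A
3. P_R3 = 0.001574 W
4. P_total = 1.57 W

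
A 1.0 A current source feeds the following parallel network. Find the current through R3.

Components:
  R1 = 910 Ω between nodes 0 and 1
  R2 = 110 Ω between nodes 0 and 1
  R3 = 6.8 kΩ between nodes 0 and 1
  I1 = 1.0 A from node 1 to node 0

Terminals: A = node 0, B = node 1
All resistors sit directly between nodes 0 and 1, so they are in parallel and share one voltage V; the full source current 1 A splits among them.
1/R_par = 1/910 + 1/110 + 1/6800 = 0.01034 S  =>  R_par = 96.74 Ω
V = I × R_par = 1 × 96.74 = 96.74 V
I_R3 = V/R3 = 96.74/6800 = 0.01423 A

Final answer: 0.01423 A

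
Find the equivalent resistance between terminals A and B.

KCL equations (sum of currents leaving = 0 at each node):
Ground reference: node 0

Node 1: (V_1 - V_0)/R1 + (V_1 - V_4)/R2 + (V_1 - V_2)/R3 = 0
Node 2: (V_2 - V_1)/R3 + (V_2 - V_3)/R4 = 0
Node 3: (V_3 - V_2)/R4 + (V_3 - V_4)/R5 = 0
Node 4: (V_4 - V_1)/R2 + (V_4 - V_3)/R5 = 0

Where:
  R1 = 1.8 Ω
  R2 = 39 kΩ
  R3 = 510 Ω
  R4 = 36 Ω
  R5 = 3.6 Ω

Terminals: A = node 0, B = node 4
Reduce the network between node 0 (A) and node 4 (B) by series/parallel combination:
  Rs1 = R3 + R4 (series, joined only at node 2) = 510 + 36 = 546 Ω
  Rs2 = R5 + Rs1 (series, joined only at node 3) = 3.6 + 546 = 549.6 Ω
  Rp1 = R2 ‖ Rs2 (parallel, both between nodes 1 and 4) = 1/(1/39000 + 1/549.6) = 542 Ω
  Rs3 = R1 + Rp1 (series, joined only at node 1) = 1.8 + 542 = 543.8 Ω
R_eq = 543.8 Ω

Final answer: 543.8 Ω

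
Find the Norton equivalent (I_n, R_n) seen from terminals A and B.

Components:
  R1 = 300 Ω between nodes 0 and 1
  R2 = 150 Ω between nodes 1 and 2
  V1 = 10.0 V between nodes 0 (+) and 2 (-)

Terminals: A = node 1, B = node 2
Find the Thévenin equivalent first; then I_n = V_th/R_th and R_n = R_th.
Step 1 — V_th is the open-circuit voltage V_A - V_B (nothing connected across the terminals).
Nodal analysis, taking node 2 as the 0 V reference.
Source V1 fixes V_0 = 10 V.
KCL at each unknown node (sum of currents leaving = 0; resistances in Ω):
  Node 1: (V_1 - 10)/300 + (V_1 - 0)/150 = 0
Collecting terms: 0.01 × V_1 = 0.03333  =>  V_1 = 3.333 V
V_th = V_1 - V_2 = 3.333 - 0 = 3.333 V
Step 2 — R_th: zero the source — replace V1 by a short circuit (node 2 merges into node 0) — and find the resistance seen between A (node 1) and B (node 0).
Reduce the network between node 1 (A) and node 0 (B) by series/parallel combination:
  Rp1 = R1 ‖ R2 (parallel, both between nodes 0 and 1) = 1/(1/300 + 1/150) = 100 Ω
R_th = 100 Ω
I_n = V_th/R_th = 3.333/100 = 0.03333 A, and R_n = R_th = 100 Ω

Final answer: I_n = 0.03333 A, R_n = 100 Ω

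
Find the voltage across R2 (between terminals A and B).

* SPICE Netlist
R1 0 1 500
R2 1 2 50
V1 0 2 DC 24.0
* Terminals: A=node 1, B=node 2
R1 and R2 are in series across V1 (node 0 → node 1 → node 2), and the output A–B is taken across R2, so this is a voltage divider.
Series current: I = V1/(R1 + R2) = 24/(500 + 50) = 24/550 = 0.04364 A
V_R2 = I × R2 = V1 × R2/(R1 + R2) = 24 × 50/550 = 2.182 V

Final answer: 2.182 V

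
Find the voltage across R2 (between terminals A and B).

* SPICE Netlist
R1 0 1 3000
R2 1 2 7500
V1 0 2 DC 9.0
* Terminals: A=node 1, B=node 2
R1 and R2 are in series across V1 (node 0 → node 1 → node 2), and the output A–B is taken across R2, so this is a voltage divider.
Series current: I = V1/(R1 + R2) = 9/(3000 + 7500) = 9/10500 = 0.0008571 A
V_R2 = I × R2 = V1 × R2/(R1 + R2) = 9 × 7500/10500 = 6.429 V

Final answer: 6.429 V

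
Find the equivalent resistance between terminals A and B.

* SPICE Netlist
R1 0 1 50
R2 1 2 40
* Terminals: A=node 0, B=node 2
Reduce the network between node 0 (A) and node 2 (B) by series/parallel combination:
  Rs1 = R1 + R2 (series, joined only at node 1) = 50 + 40 = 90 Ω
R_eq = 90 Ω

Final answer: 90 Ω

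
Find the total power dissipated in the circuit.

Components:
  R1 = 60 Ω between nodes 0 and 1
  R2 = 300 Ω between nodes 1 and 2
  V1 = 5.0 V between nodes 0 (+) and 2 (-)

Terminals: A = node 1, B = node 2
Nodal analysis, taking node 2 as the 0 V reference.
Source V1 fixes V_0 = 5 V.
KCL at each unknown node (sum of currents leaving = 0; resistances in Ω):
  Node 1: (V_1 - 5)/60 + (V_1 - 0)/300 = 0
Collecting terms: 0.02 × V_1 = 0.08333  =>  V_1 = 4.167 V
Power in each resistor, P = (ΔV)²/R:
  P_R1 = (5 - 4.167)²/60 = 0.01157 W
  P_R2 = (4.167 - 0)²/300 = 0.05787 W
P_total = P_R1 + P_R2 = 0.06944 W

Final answer: 0.06944 W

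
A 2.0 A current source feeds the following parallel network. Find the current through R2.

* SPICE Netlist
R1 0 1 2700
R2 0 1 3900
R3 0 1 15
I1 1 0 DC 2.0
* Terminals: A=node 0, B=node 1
All resistors sit directly between nodes 0 and 1, so they are in parallel and share one voltage V; the full source current 2 A splits among them.
1/R_par = 1/2700 + 1/3900 + 1/15 = 0.06729 S  =>  R_par = 14.86 Ω
V = I × R_par = 2 × 14.86 = 29.72 V
I_R2 = V/R2 = 29.72/3900 = 0.007621 A

Final answer: 0.007621 A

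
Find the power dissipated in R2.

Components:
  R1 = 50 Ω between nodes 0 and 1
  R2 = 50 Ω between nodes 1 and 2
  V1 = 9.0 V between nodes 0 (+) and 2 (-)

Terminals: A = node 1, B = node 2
Nodal analysis, taking node 2 as the 0 V reference.
Source V1 fixes V_0 = 9 V.
KCL at each unknown node (sum of currents leaving = 0; resistances in Ω):
  Node 1: (V_1 - 9)/50 + (V_1 - 0)/50 = 0
Collecting terms: 0.04 × V_1 = 0.18  =>  V_1 = 4.5 V
I_R2 = (V_1 - V_2)/R2 = (4.5 - 0)/50 = 0.09 A
P_R2 = I_R2² × R2 = (0.09)² × 50 = 0.405 W

Final answer: 0.405 W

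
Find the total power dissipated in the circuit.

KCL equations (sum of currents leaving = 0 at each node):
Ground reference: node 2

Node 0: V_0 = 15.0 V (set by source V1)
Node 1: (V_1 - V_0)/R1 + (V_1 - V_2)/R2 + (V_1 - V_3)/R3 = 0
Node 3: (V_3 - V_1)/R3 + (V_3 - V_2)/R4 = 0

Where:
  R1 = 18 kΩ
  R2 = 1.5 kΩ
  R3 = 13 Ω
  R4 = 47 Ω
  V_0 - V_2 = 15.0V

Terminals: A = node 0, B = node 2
Nodal analysis, taking node 2 as the 0 V reference.
Source V1 fixes V_0 = 15 V.
KCL at each unknown node (sum of currents leaving = 0; resistances in Ω):
  Node 1: (V_1 - 15)/18000 + (V_1 - 0)/1500 + (V_1 - V_3)/13 = 0
  Node 3: (V_3 - V_1)/13 + (V_3 - 0)/47 = 0
Collecting terms (coefficients in siemens):
  0.07765·V_1 - 0.07692·V_3 = 0.0008333
  0.0982·V_3 - 0.07692·V_1 = 0
Determinant D = (0.07765)(0.0982) - (-0.07692)(-0.07692) = 0.001708
V_1 = [(0.0008333)(0.0982) - (-0.07692)(0)]/D = 0.04792 V
V_3 = [(0.07765)(0) - (0.0008333)(-0.07692)]/D = 0.03754 V
Power in each resistor, P = (ΔV)²/R:
  P_R1 = (15 - 0.04792)²/18000 = 0.01242 W
  P_R2 = (0.04792 - 0)²/1500 = 0.000001531 W
  P_R3 = (0.04792 - 0.03754)²/13 = 0.000008293 W
  P_R4 = (0 - 0.03754)²/47 = 0.00002998 W
P_total = P_R1 + P_R2 + P_R3 + P_R4 = 0.01246 W

Final answer: 0.01246 W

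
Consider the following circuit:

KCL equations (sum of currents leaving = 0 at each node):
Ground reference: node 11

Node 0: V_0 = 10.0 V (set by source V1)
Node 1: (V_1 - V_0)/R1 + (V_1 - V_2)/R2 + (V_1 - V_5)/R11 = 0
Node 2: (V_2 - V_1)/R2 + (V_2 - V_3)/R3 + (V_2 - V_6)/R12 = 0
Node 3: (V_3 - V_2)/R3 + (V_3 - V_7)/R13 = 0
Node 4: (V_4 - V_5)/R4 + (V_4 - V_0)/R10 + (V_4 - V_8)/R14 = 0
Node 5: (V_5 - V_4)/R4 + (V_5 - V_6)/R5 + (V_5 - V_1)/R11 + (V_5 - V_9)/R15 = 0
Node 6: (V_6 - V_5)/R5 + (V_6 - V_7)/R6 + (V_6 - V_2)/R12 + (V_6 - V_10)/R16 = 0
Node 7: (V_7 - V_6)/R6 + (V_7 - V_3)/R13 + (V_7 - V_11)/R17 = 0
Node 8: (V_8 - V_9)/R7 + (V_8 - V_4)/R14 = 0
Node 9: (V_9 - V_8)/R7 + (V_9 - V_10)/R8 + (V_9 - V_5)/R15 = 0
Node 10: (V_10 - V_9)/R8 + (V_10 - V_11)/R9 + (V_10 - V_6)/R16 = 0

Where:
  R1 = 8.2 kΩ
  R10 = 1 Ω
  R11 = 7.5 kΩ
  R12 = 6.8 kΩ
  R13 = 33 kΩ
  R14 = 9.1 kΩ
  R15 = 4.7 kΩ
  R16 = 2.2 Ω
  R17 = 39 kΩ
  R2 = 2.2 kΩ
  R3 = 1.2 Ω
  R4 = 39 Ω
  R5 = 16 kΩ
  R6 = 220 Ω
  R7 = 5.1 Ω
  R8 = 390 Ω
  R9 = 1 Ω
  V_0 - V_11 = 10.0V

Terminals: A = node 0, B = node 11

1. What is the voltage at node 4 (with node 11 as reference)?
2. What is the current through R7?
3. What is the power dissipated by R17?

Nodal analysis, taking node 11 as the 0 V reference.
Source V1 fixes V_0 = 10 V.
KCL at each unknown node (sum of currents leaving = 0; resistances in Ω):
  Node 1: (V_1 - 10)/8200 + (V_1 - V_2)/2200 + (V_1 - V_5)/7500 = 0
  Node 2: (V_2 - V_1)/2200 + (V_2 - V_3)/1.2 + (V_2 - V_6)/6800 = 0
  Node 3: (V_3 - V_2)/1.2 + (V_3 - V_7)/33000 = 0
  Node 4: (V_4 - V_5)/39 + (V_4 - 10)/1 + (V_4 - V_8)/9100 = 0
  Node 5: (V_5 - V_4)/39 + (V_5 - V_6)/16000 + (V_5 - V_1)/7500 + (V_5 - V_9)/4700 = 0
  Node 6: (V_6 - V_5)/16000 + (V_6 - V_7)/220 + (V_6 - V_2)/6800 + (V_6 - V_10)/2.2 = 0
  Node 7: (V_7 - V_6)/220 + (V_7 - V_3)/33000 + (V_7 - 0)/39000 = 0
  Node 8: (V_8 - V_9)/5.1 + (V_8 - V_4)/9100 = 0
  Node 9: (V_9 - V_8)/5.1 + (V_9 - V_10)/390 + (V_9 - V_5)/4700 = 0
  Node 10: (V_10 - V_9)/390 + (V_10 - 0)/1 + (V_10 - V_6)/2.2 = 0
Collecting terms (coefficients in siemens):
  0.0007098·V_1 - 0.0004545·V_2 - 0.0001333·V_5 = 0.00122
  0.8339·V_2 - 0.0004545·V_1 - 0.8333·V_3 - 0.0001471·V_6 = 0
  0.8334·V_3 - 0.8333·V_2 - 0.0000303·V_7 = 0
  1.026·V_4 - 0.02564·V_5 - 0.0001099·V_8 = 10
  0.02605·V_5 - 0.0001333·V_1 - 0.02564·V_4 - 0.0000625·V_6 - 0.0002128·V_9 = 0
  0.4593·V_6 - 0.0001471·V_2 - 0.0000625·V_5 - 0.004545·V_7 - 0.4545·V_10 = 0
  0.004601·V_7 - 0.0000303·V_3 - 0.004545·V_6 = 0
  0.1962·V_8 - 0.0001099·V_4 - 0.1961·V_9 = 0
  0.1989·V_9 - 0.0002128·V_5 - 0.1961·V_8 - 0.002564·V_10 = 0
  1.457·V_10 - 0.4545·V_6 - 0.002564·V_9 = 0
Solving these 10 simultaneous equations (Gaussian elimination) gives:
  V_1 = 6.631 V, V_2 = 4.774 V, V_3 = 4.773 V, V_4 = 9.996 V
  V_5 = 9.882 V, V_6 = 0.007515 V, V_7 = 0.03886 V, V_8 = 1.117 V
  V_9 = 1.113 V, V_10 = 0.004302 V
Part 1:
  Read off the nodal solution: V_4 = 9.996 V
Part 2:
  I_R7 = (V_8 - V_9)/R7 = (1.117 - 1.113)/5.1 = 0.0009757 A
  Magnitude: I_R7 = 0.0009757 A
Part 3:
  I_R17 = (V_7 - V_11)/R17 = (0.03886 - 0)/39000 = 0.0000009964 A
  P_R17 = I_R17² × R17 = (0.0000009964)² × 39000 = 0.00000003872 W

Final answers:
1. V_4 = 9.996 V
2. I_R7 = 0.0009757 A
3. P_R17 = 3.872e-08 W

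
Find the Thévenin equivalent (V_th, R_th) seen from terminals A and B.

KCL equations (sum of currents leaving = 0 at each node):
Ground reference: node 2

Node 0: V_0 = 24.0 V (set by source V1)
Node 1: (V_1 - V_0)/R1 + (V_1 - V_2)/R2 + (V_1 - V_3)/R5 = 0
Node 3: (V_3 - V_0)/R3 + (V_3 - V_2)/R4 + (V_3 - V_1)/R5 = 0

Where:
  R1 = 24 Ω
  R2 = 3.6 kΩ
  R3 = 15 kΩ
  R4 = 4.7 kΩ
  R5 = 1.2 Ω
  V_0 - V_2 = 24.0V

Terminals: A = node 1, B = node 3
Step 1 — V_th is the open-circuit voltage V_A - V_B (nothing connected across the terminals).
Nodal analysis, taking node 2 as the 0 V reference.
Source V1 fixes V_0 = 24 V.
KCL at each unknown node (sum of currents leaving = 0; resistances in Ω):
  Node 1: (V_1 - 24)/24 + (V_1 - 0)/3600 + (V_1 - V_3)/1.2 = 0
  Node 3: (V_3 - 24)/15000 + (V_3 - 0)/4700 + (V_3 - V_1)/1.2 = 0
Collecting terms (coefficients in siemens):
  0.8753·V_1 - 0.8333·V_3 = 1
  0.8336·V_3 - 0.8333·V_1 = 0.0016
Determinant D = (0.8753)(0.8336) - (-0.8333)(-0.8333) = 0.0352
V_1 = [(1)(0.8336) - (-0.8333)(0.0016)]/D = 23.72 V
V_3 = [(0.8753)(0.0016) - (1)(-0.8333)]/D = 23.72 V
V_th = V_1 - V_3 = 23.72 - 23.72 = 0.006032 V
Step 2 — R_th: zero the source — replace V1 by a short circuit (node 2 merges into node 0) — and find the resistance seen between A (node 1) and B (node 3).
Reduce the network between node 1 (A) and node 3 (B) by series/parallel combination:
  Rp1 = R1 ‖ R2 (parallel, both between nodes 0 and 1) = 1/(1/24 + 1/3600) = 23.84 Ω
  Rp2 = R3 ‖ R4 (parallel, both between nodes 0 and 3) = 1/(1/15000 + 1/4700) = 3579 Ω
  Rs1 = Rp1 + Rp2 (series, joined only at node 0) = 23.84 + 3579 = 3603 Ω
  Rp3 = R5 ‖ Rs1 (parallel, both between nodes 1 and 3) = 1/(1/1.2 + 1/3603) = 1.2 Ω
R_th = 1.2 Ω

Final answer: V_th = 0.006032 V, R_th = 1.2 Ω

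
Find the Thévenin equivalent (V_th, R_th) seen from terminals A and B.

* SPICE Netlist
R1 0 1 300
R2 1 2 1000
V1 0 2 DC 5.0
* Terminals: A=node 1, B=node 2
Step 1 — V_th is the open-circuit voltage V_A - V_B (nothing connected across the terminals).
Nodal analysis, taking node 2 as the 0 V reference.
Source V1 fixes V_0 = 5 V.
KCL at each unknown node (sum of currents leaving = 0; resistances in Ω):
  Node 1: (V_1 - 5)/300 + (V_1 - 0)/1000 = 0
Collecting terms: 0.004333 × V_1 = 0.01667  =>  V_1 = 3.846 V
V_th = V_1 - V_2 = 3.846 - 0 = 3.846 V
Step 2 — R_th: zero the source — replace V1 by a short circuit (node 2 merges into node 0) — and find the resistance seen between A (node 1) and B (node 0).
Reduce the network between node 1 (A) and node 0 (B) by series/parallel combination:
  Rp1 = R1 ‖ R2 (parallel, both between nodes 0 and 1) = 1/(1/300 + 1/1000) = 230.8 Ω
R_th = 230.8 Ω

Final answer: V_th = 3.846 V, R_th = 230.8 Ω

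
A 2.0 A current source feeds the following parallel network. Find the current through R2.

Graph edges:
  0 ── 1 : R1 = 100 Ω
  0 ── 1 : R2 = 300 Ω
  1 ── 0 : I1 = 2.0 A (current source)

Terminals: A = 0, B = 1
All resistors sit directly between nodes 0 and 1, so they are in parallel and share one voltage V; the full source current 2 A splits among them.
1/R_par = 1/100 + 1/300 = 0.01333 S  =>  R_par = 75 Ω
V = I × R_par = 2 × 75 = 150 V
I_R2 = V/R2 = 150/300 = 0.5 A

Final answer: 0.5 A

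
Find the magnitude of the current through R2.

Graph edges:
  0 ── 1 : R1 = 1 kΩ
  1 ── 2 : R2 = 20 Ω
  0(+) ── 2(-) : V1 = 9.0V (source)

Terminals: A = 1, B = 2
Nodal analysis, taking node 2 as the 0 V reference.
Source V1 fixes V_0 = 9 V.
KCL at each unknown node (sum of currents leaving = 0; resistances in Ω):
  Node 1: (V_1 - 9)/1000 + (V_1 - 0)/20 = 0
Collecting terms: 0.051 × V_1 = 0.009  =>  V_1 = 0.1765 V
I_R2 = (V_1 - V_2)/R2 = (0.1765 - 0)/20 = 0.008824 A
|I_R2| = 0.008824 A

Final answer: |I_R2| = 0.008824 A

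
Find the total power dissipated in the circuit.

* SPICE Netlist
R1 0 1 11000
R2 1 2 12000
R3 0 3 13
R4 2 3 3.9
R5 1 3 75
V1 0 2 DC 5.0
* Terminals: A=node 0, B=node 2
Nodal analysis, taking node 2 as the 0 V reference.
Source V1 fixes V_0 = 5 V.
KCL at each unknown node (sum of currents leaving = 0; resistances in Ω):
  Node 1: (V_1 - 5)/11000 + (V_1 - 0)/12000 + (V_1 - V_3)/75 = 0
  Node 3: (V_3 - 5)/13 + (V_3 - 0)/3.9 + (V_3 - V_1)/75 = 0
Collecting terms (coefficients in siemens):
  0.01351·V_1 - 0.01333·V_3 = 0.0004545
  0.3467·V_3 - 0.01333·V_1 = 0.3846
Determinant D = (0.01351)(0.3467) - (-0.01333)(-0.01333) = 0.004505
V_1 = [(0.0004545)(0.3467) - (-0.01333)(0.3846)]/D = 1.173 V
V_3 = [(0.01351)(0.3846) - (0.0004545)(-0.01333)]/D = 1.155 V
Power in each resistor, P = (ΔV)²/R:
  P_R1 = (5 - 1.173)²/11000 = 0.001331 W
  P_R2 = (1.173 - 0)²/12000 = 0.0001147 W
  P_R3 = (5 - 1.155)²/13 = 1.137 W
  P_R4 = (0 - 1.155)²/3.9 = 0.3418 W
  P_R5 = (1.173 - 1.155)²/75 = 0.000004691 W
P_total = P_R1 + P_R2 + P_R3 + P_R4 + P_R5 = 1.481 W

Final answer: 1.481 W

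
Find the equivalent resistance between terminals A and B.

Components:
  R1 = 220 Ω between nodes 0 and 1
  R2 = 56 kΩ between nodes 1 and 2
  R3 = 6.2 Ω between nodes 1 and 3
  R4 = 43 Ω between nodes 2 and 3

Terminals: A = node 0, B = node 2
Reduce the network between node 0 (A) and node 2 (B) by series/parallel combination:
  Rs1 = R3 + R4 (series, joined only at node 3) = 6.2 + 43 = 49.2 Ω
  Rp1 = R2 ‖ Rs1 (parallel, both between nodes 1 and 2) = 1/(1/56000 + 1/49.2) = 49.16 Ω
  Rs2 = R1 + Rp1 (series, joined only at node 1) = 220 + 49.16 = 269.2 Ω
R_eq = 269.2 Ω

Final answer: 269.2 Ω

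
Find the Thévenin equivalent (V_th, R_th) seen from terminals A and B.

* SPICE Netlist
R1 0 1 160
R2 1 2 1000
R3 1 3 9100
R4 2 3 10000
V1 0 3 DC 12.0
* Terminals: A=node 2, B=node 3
Step 1 — V_th is the open-circuit voltage V_A - V_B (nothing connected across the terminals).
Nodal analysis, taking node 3 as the 0 V reference.
Source V1 fixes V_0 = 12 V.
KCL at each unknown node (sum of currents leaving = 0; resistances in Ω):
  Node 1: (V_1 - 12)/160 + (V_1 - V_2)/1000 + (V_1 - 0)/9100 = 0
  Node 2: (V_2 - V_1)/1000 + (V_2 - 0)/10000 = 0
Collecting terms (coefficients in siemens):
  0.00736·V_1 - 0.001·V_2 = 0.075
  0.0011·V_2 - 0.001·V_1 = 0
Determinant D = (0.00736)(0.0011) - (-0.001)(-0.001) = 0.000007096
V_1 = [(0.075)(0.0011) - (-0.001)(0)]/D = 11.63 V
V_2 = [(0.00736)(0) - (0.075)(-0.001)]/D = 10.57 V
V_th = V_2 - V_3 = 10.57 - 0 = 10.57 V
Step 2 — R_th: zero the source — replace V1 by a short circuit (node 3 merges into node 0) — and find the resistance seen between A (node 2) and B (node 0).
Reduce the network between node 2 (A) and node 0 (B) by series/parallel combination:
  Rp1 = R1 ‖ R3 (parallel, both between nodes 0 and 1) = 1/(1/160 + 1/9100) = 157.2 Ω
  Rs1 = R2 + Rp1 (series, joined only at node 1) = 1000 + 157.2 = 1157 Ω
  Rp2 = R4 ‖ Rs1 (parallel, both between nodes 0 and 2) = 1/(1/10000 + 1/1157) = 1037 Ω
R_th = 1.037 kΩ

Final answer: V_th = 10.57 V, R_th = 1.037 kΩ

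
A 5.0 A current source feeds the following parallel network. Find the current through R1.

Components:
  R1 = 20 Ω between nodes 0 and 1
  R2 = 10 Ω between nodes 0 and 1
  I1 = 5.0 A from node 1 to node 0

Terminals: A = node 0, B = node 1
All resistors sit directly between nodes 0 and 1, so they are in parallel and share one voltage V; the full source current 5 A splits among them.
1/R_par = 1/20 + 1/10 = 0.15 S  =>  R_par = 6.667 Ω
V = I × R_par = 5 × 6.667 = 33.33 V
I_R1 = V/R1 = 33.33/20 = 1.667 A

Final answer: 1.667 A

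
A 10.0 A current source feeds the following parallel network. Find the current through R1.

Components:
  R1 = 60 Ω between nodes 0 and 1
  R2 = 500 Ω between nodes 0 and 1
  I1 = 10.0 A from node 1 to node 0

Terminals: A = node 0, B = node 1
All resistors sit directly between nodes 0 and 1, so they are in parallel and share one voltage V; the full source current 10 A splits among them.
1/R_par = 1/60 + 1/500 = 0.01867 S  =>  R_par = 53.57 Ω
V = I × R_par = 10 × 53.57 = 535.7 V
I_R1 = V/R1 = 535.7/60 = 8.929 A

Final answer: 8.929 A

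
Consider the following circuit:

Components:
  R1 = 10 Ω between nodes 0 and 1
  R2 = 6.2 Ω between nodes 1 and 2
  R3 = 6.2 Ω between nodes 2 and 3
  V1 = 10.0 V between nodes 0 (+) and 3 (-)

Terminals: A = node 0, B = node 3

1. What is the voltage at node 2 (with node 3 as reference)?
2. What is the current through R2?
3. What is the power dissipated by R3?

Nodal analysis, taking node 3 as the 0 V reference.
Source V1 fixes V_0 = 10 V.
KCL at each unknown node (sum of currents leaving = 0; resistances in Ω):
  Node 1: (V_1 - 10)/10 + (V_1 - V_2)/6.2 = 0
  Node 2: (V_2 - V_1)/6.2 + (V_2 - 0)/6.2 = 0
Collecting terms (coefficients in siemens):
  0.2613·V_1 - 0.1613·V_2 = 1
  0.3226·V_2 - 0.1613·V_1 = 0
Determinant D = (0.2613)(0.3226) - (-0.1613)(-0.1613) = 0.05827
V_1 = [(1)(0.3226) - (-0.1613)(0)]/D = 5.536 V
V_2 = [(0.2613)(0) - (1)(-0.1613)]/D = 2.768 V
Part 1:
  Read off the nodal solution: V_2 = 2.768 V
Part 2:
  I_R2 = (V_1 - V_2)/R2 = (5.536 - 2.768)/6.2 = 0.4464 A
  Magnitude: I_R2 = 0.4464 A
Part 3:
  I_R3 = (V_2 - V_3)/R3 = (2.768 - 0)/6.2 = 0.4464 A
  P_R3 = I_R3² × R3 = (0.4464)² × 6.2 = 1.236 W

Final answers:
1. V_2 = 2.768 V
2. I_R2 = 0.4464 A
3. P_R3 = 1.236 W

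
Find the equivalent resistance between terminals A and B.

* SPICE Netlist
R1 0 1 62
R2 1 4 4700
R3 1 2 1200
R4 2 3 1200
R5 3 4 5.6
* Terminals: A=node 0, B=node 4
Reduce the network between node 0 (A) and node 4 (B) by series/parallel combination:
  Rs1 = R3 + R4 (series, joined only at node 2) = 1200 + 1200 = 2400 Ω
  Rs2 = R5 + Rs1 (series, joined only at node 3) = 5.6 + 2400 = 2406 Ω
  Rp1 = R2 ‖ Rs2 (parallel, both between nodes 1 and 4) = 1/(1/4700 + 1/2406) = 1591 Ω
  Rs3 = R1 + Rp1 (series, joined only at node 1) = 62 + 1591 = 1653 Ω
R_eq = 1.653 kΩ

Final answer: 1.653 kΩ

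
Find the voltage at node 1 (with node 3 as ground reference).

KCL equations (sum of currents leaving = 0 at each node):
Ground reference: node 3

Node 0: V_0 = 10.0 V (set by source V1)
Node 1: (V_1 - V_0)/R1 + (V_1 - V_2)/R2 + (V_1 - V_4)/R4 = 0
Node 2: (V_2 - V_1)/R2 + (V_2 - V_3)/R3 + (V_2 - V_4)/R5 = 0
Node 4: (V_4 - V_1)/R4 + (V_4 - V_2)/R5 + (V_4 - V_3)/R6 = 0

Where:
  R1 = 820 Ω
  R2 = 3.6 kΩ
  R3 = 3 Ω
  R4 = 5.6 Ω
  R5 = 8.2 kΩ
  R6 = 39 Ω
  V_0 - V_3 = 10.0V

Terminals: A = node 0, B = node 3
Nodal analysis, taking node 3 as the 0 V reference.
Source V1 fixes V_0 = 10 V.
KCL at each unknown node (sum of currents leaving = 0; resistances in Ω):
  Node 1: (V_1 - 10)/820 + (V_1 - V_2)/3600 + (V_1 - V_4)/5.6 = 0
  Node 2: (V_2 - V_1)/3600 + (V_2 - 0)/3 + (V_2 - V_4)/8200 = 0
  Node 4: (V_4 - V_1)/5.6 + (V_4 - V_2)/8200 + (V_4 - 0)/39 = 0
Collecting terms (coefficients in siemens):
  0.1801·V_1 - 0.0002778·V_2 - 0.1786·V_4 = 0.0122
  0.3337·V_2 - 0.0002778·V_1 - 0.000122·V_4 = 0
  0.2043·V_4 - 0.1786·V_1 - 0.000122·V_2 = 0
Solving these 3 simultaneous equations (Gaussian elimination) gives:
  V_1 = 0.5079 V, V_2 = 0.0005849 V, V_4 = 0.4439 V
The requested potential is V_1 = 0.5079 V.

Final answer: V_1 = 0.5079 V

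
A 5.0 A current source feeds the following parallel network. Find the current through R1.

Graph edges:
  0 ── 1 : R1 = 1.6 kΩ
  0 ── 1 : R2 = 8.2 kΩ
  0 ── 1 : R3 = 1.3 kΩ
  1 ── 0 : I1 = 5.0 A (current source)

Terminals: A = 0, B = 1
All resistors sit directly between nodes 0 and 1, so they are in parallel and share one voltage V; the full source current 5 A splits among them.
1/R_par = 1/1600 + 1/8200 + 1/1300 = 0.001516 S  =>  R_par = 659.6 Ω
V = I × R_par = 5 × 659.6 = 3298 V
I_R1 = V/R1 = 3298/1600 = 2.061 A

Final answer: 2.061 A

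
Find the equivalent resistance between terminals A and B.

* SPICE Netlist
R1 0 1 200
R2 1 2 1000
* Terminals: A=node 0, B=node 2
Reduce the network between node 0 (A) and node 2 (B) by series/parallel combination:
  Rs1 = R1 + R2 (series, joined only at node 1) = 200 + 1000 = 1200 Ω
R_eq = 1.2 kΩ

Final answer: 1.2 kΩ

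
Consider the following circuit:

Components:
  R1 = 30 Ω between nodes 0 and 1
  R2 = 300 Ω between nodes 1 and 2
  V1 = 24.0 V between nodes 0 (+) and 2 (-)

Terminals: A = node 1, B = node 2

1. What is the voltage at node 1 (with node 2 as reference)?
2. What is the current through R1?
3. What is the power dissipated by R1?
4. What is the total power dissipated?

Nodal analysis, taking node 2 as the 0 V reference.
Source V1 fixes V_0 = 24 V.
KCL at each unknown node (sum of currents leaving = 0; resistances in Ω):
  Node 1: (V_1 - 24)/30 + (V_1 - 0)/300 = 0
Collecting terms: 0.03667 × V_1 = 0.8  =>  V_1 = 21.82 V
Part 1:
  Read off the nodal solution: V_1 = 21.82 V
Part 2:
  I_R1 = (V_0 - V_1)/R1 = (24 - 21.82)/30 = 0.07273 A
  Magnitude: I_R1 = 0.07273 A
Part 3:
  I_R1 = (V_0 - V_1)/R1 = (24 - 21.82)/30 = 0.07273 A
  P_R1 = I_R1² × R1 = (0.07273)² × 30 = 0.1587 W
Part 4:
  Power in each resistor, P = (ΔV)²/R:
    P_R1 = (24 - 21.82)²/30 = 0.1587 W
    P_R2 = (21.82 - 0)²/300 = 1.587 W
  P_total = P_R1 + P_R2 = 1.745 W

Final answers:
1. V_1 = 21.82 V
2. I_R1 = 0.07273 A
3. P_R1 = 0.1587 W
4. P_total = 1.745 W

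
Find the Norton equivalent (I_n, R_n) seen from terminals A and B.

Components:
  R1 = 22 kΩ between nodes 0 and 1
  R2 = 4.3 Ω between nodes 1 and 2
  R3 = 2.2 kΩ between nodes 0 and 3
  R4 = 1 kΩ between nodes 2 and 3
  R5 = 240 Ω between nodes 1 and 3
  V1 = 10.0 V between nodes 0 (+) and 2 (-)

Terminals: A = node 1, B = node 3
Find the Thévenin equivalent first; then I_n = V_th/R_th and R_n = R_th.
Step 1 — V_th is the open-circuit voltage V_A - V_B (nothing connected across the terminals).
Nodal analysis, taking node 2 as the 0 V reference.
Source V1 fixes V_0 = 10 V.
KCL at each unknown node (sum of currents leaving = 0; resistances in Ω):
  Node 1: (V_1 - 10)/22000 + (V_1 - 0)/4.3 + (V_1 - V_3)/240 = 0
  Node 3: (V_3 - 10)/2200 + (V_3 - 0)/1000 + (V_3 - V_1)/240 = 0
Collecting terms (coefficients in siemens):
  0.2368·V_1 - 0.004167·V_3 = 0.0004545
  0.005621·V_3 - 0.004167·V_1 = 0.004545
Determinant D = (0.2368)(0.005621) - (-0.004167)(-0.004167) = 0.001314
V_1 = [(0.0004545)(0.005621) - (-0.004167)(0.004545)]/D = 0.01636 V
V_3 = [(0.2368)(0.004545) - (0.0004545)(-0.004167)]/D = 0.8208 V
V_th = V_1 - V_3 = 0.01636 - 0.8208 = -0.8044 V
Step 2 — R_th: zero the source — replace V1 by a short circuit (node 2 merges into node 0) — and find the resistance seen between A (node 1) and B (node 3).
Reduce the network between node 1 (A) and node 3 (B) by series/parallel combination:
  Rp1 = R1 ‖ R2 (parallel, both between nodes 0 and 1) = 1/(1/22000 + 1/4.3) = 4.299 Ω
  Rp2 = R3 ‖ R4 (parallel, both between nodes 0 and 3) = 1/(1/2200 + 1/1000) = 687.5 Ω
  Rs1 = Rp1 + Rp2 (series, joined only at node 0) = 4.299 + 687.5 = 691.8 Ω
  Rp3 = R5 ‖ Rs1 (parallel, both between nodes 1 and 3) = 1/(1/240 + 1/691.8) = 178.2 Ω
R_th = 178.2 Ω
I_n = V_th/R_th = -0.8044/178.2 = -0.004514 A, and R_n = R_th = 178.2 Ω

Final answer: I_n = -0.004514 A, R_n = 178.2 Ω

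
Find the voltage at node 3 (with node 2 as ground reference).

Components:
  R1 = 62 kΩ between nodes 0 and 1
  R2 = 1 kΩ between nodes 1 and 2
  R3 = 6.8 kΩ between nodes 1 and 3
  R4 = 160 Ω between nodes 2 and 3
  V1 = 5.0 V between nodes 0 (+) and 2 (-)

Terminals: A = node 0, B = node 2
Nodal analysis, taking node 2 as the 0 V reference.
Source V1 fixes V_0 = 5 V.
KCL at each unknown node (sum of currents leaving = 0; resistances in Ω):
  Node 1: (V_1 - 5)/62000 + (V_1 - 0)/1000 + (V_1 - V_3)/6800 = 0
  Node 3: (V_3 - V_1)/6800 + (V_3 - 0)/160 = 0
Collecting terms (coefficients in siemens):
  0.001163·V_1 - 0.0001471·V_3 = 0.00008065
  0.006397·V_3 - 0.0001471·V_1 = 0
Determinant D = (0.001163)(0.006397) - (-0.0001471)(-0.0001471) = 0.000007419
V_1 = [(0.00008065)(0.006397) - (-0.0001471)(0)]/D = 0.06953 V
V_3 = [(0.001163)(0) - (0.00008065)(-0.0001471)]/D = 0.001598 V
The requested potential is V_3 = 0.001598 V.

Final answer: V_3 = 0.001598 V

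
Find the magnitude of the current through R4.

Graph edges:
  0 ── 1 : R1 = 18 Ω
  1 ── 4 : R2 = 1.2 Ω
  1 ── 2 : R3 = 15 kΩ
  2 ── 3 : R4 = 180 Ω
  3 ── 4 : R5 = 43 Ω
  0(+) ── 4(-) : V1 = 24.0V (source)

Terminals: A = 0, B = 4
Nodal analysis, taking node 4 as the 0 V reference.
Source V1 fixes V_0 = 24 V.
KCL at each unknown node (sum of currents leaving = 0; resistances in Ω):
  Node 1: (V_1 - 24)/18 + (V_1 - 0)/1.2 + (V_1 - V_2)/15000 = 0
  Node 2: (V_2 - V_1)/15000 + (V_2 - V_3)/180 = 0
  Node 3: (V_3 - V_2)/180 + (V_3 - 0)/43 = 0
Collecting terms (coefficients in siemens):
  0.889·V_1 - 0.00006667·V_2 = 1.333
  0.005622·V_2 - 0.00006667·V_1 - 0.005556·V_3 = 0
  0.02881·V_3 - 0.005556·V_2 = 0
Solving these 3 simultaneous equations (Gaussian elimination) gives:
  V_1 = 1.5 V, V_2 = 0.02197 V, V_3 = 0.004237 V
I_R4 = (V_2 - V_3)/R4 = (0.02197 - 0.004237)/180 = 0.00009853 A
|I_R4| = 0.00009853 A

Final answer: |I_R4| = 9.853e-05 A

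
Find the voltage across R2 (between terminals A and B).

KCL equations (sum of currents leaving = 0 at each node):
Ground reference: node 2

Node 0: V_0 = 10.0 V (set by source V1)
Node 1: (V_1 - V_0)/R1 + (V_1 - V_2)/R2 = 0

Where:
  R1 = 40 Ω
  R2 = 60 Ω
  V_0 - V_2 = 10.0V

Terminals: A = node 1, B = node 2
R1 and R2 are in series across V1 (node 0 → node 1 → node 2), and the output A–B is taken across R2, so this is a voltage divider.
Series current: I = V1/(R1 + R2) = 10/(40 + 60) = 10/100 = 0.1 A
V_R2 = I × R2 = V1 × R2/(R1 + R2) = 10 × 60/100 = 6 V

Final answer: 6 V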